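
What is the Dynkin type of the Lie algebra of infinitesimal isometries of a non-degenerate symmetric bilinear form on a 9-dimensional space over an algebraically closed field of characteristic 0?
B4

This is so(9) with 9 odd, which has dimension 9(9-1)/2 = 36 and rank (9-1)/2 = 4. In the classification of classical Lie algebras, the orthogonal algebra so(2n+1) in an odd number of variables has type B_n; here n = 4, so the Dynkin diagram is a chain of 4 nodes with a double edge at one end; the terminal node there is the unique short simple root (B_4). Hence the type is B_4.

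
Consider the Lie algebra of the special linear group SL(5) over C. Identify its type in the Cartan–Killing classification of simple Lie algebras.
A_4 (sl(5))

This is sl(5), which has dimension 5^2 - 1 = 24 and rank 5 - 1 = 4 (a Cartan subalgebra is the diagonal traceless matrices). In the classification of classical Lie algebras, the special linear algebra sl(n+1) has type A_n; here n = 4, so the Dynkin diagram is a chain of 4 nodes with single edges (A_4). Hence the type is A_4.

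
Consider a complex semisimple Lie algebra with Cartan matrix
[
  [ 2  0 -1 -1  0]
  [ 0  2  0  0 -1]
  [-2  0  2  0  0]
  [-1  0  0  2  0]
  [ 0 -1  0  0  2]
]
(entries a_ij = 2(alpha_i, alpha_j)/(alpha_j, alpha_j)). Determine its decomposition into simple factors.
The diagram associated to this matrix has two connected components: the simple roots {alpha_2, alpha_5} form a chain of 2 nodes with single edges (A_2), and {alpha_1, alpha_3, alpha_4} form a chain of 3 nodes with a double edge at one end; the terminal node there is the unique long simple root (C_3). A semisimple Lie algebra decomposes uniquely as the direct sum of simple ideals, one per connected component of its Dynkin diagram, so g ≅ A_2 ⊕ C_3 (dimension 8 + 21 = 29).

type A_2 ⊕ type C_3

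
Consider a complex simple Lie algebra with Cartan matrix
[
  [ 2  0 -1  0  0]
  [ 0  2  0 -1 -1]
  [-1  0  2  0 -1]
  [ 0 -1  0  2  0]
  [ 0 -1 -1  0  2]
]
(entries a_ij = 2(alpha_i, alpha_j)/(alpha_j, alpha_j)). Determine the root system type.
A_5

The matrix has rank 5 with 2's on the diagonal. Reading the off-diagonal entries as Dynkin edges (a single edge where a_ij = a_ji = -1; a double or triple edge where a_ij * a_ji = 2 or 3), the diagram is a chain of 5 nodes with single edges (A_5). One simple-root ordering that puts it in standard form is (alpha_4, alpha_2, alpha_5, alpha_3, alpha_1). So the algebra is type A_5, i.e. sl(6).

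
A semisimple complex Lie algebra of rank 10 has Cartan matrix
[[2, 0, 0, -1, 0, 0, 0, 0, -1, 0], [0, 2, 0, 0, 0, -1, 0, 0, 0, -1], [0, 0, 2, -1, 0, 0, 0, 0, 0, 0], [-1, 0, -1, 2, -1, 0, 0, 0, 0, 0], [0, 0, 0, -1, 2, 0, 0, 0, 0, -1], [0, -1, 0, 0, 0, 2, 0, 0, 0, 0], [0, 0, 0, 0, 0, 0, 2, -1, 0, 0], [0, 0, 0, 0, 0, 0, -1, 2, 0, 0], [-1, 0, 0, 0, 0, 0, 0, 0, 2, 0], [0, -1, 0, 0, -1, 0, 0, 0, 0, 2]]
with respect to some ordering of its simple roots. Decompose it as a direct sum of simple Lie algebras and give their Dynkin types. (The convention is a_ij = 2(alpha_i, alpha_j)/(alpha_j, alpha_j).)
A_2 + E_8

The diagram associated to this matrix has two connected components: the simple roots {alpha_7, alpha_8} form a chain of 2 nodes with single edges (A_2), and {alpha_1, alpha_2, alpha_3, alpha_4, alpha_5, alpha_6, alpha_9, alpha_10} form a chain of 7 nodes with one extra node attached to the third node from one end (E_8). A semisimple Lie algebra decomposes uniquely as the direct sum of simple ideals, one per connected component of its Dynkin diagram, so g ≅ A_2 ⊕ E_8 (dimension 8 + 248 = 256).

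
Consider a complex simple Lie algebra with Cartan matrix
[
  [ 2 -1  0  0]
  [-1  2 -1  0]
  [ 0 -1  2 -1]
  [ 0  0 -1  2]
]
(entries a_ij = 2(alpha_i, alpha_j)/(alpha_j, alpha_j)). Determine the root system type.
The matrix has rank 4 with 2's on the diagonal. Reading the off-diagonal entries as Dynkin edges (a single edge where a_ij = a_ji = -1; a double or triple edge where a_ij * a_ji = 2 or 3), the diagram is a chain of 4 nodes with single edges (A_4). One simple-root ordering that puts it in standard form is (alpha_4, alpha_3, alpha_2, alpha_1). So the algebra is type A_4, i.e. sl(5).

A_4 (sl(5))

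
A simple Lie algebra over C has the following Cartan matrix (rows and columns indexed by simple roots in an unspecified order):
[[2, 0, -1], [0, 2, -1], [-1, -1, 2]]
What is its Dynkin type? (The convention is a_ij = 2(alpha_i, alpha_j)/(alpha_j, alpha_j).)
A_3 (sl(4))

The matrix has rank 3 with 2's on the diagonal. Reading the off-diagonal entries as Dynkin edges (a single edge where a_ij = a_ji = -1; a double or triple edge where a_ij * a_ji = 2 or 3), the diagram is a chain of 3 nodes with single edges (A_3). One simple-root ordering that puts it in standard form is (alpha_2, alpha_3, alpha_1). So the algebra is type A_3, i.e. sl(4).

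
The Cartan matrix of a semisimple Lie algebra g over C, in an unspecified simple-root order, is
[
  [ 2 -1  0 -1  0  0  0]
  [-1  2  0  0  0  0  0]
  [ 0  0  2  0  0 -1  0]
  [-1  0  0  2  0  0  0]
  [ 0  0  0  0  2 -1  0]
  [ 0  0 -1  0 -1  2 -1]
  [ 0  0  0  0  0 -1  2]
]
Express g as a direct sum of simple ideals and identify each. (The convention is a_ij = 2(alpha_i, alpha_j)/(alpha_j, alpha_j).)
The diagram associated to this matrix has two connected components: the simple roots {alpha_1, alpha_2, alpha_4} form a chain of 3 nodes with single edges (A_3), and {alpha_3, alpha_5, alpha_6, alpha_7} form a chain of 2 nodes with a fork of two nodes at one end (D_4). A semisimple Lie algebra decomposes uniquely as the direct sum of simple ideals, one per connected component of its Dynkin diagram, so g ≅ A_3 ⊕ D_4 (dimension 15 + 28 = 43).

type A_3 ⊕ type D_4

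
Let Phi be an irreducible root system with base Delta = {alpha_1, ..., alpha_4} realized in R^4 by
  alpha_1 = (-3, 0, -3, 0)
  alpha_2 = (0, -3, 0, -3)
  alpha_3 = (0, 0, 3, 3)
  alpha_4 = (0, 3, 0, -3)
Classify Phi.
D_4

Compute the Cartan integers a_ij = 2(alpha_i, alpha_j)/(alpha_j, alpha_j); the resulting 4x4 Cartan matrix is
[[2, 0, -1, 0], [0, 2, -1, 0], [-1, -1, 2, -1], [0, 0, -1, 2]].
All simple roots have the same length, so the diagram is simply laced. The associated Dynkin diagram is a chain of 2 nodes with a fork of two nodes at one end (D_4), so the type is D_4 (the algebra so(8)).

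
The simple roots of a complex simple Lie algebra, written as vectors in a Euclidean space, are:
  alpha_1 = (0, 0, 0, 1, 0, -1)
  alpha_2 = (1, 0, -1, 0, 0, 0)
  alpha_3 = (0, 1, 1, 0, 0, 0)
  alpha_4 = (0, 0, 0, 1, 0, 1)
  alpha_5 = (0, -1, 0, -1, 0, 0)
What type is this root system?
D5

Compute the Cartan integers a_ij = 2(alpha_i, alpha_j)/(alpha_j, alpha_j); the resulting 5x5 Cartan matrix is
[[2, 0, 0, 0, -1], [0, 2, -1, 0, 0], [0, -1, 2, 0, -1], [0, 0, 0, 2, -1], [-1, 0, -1, -1, 2]].
All simple roots have the same length, so the diagram is simply laced. The associated Dynkin diagram is a chain of 3 nodes with a fork of two nodes at one end (D_5), so the type is D_5 (the algebra so(10)).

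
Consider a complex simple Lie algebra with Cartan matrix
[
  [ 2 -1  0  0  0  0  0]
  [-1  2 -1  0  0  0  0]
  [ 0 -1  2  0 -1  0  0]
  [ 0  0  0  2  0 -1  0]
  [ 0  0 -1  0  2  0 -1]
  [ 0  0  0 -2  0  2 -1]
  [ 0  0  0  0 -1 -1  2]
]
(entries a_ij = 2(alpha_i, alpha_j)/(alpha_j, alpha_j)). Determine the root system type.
type B_7

The matrix has rank 7 with 2's on the diagonal. Reading the off-diagonal entries as Dynkin edges (a single edge where a_ij = a_ji = -1; a double or triple edge where a_ij * a_ji = 2 or 3), the diagram is a chain of 7 nodes with a double edge at one end; the terminal node there is the unique short simple root (B_7). One simple-root ordering that puts it in standard form is (alpha_1, alpha_2, alpha_3, alpha_5, alpha_7, alpha_6, alpha_4). So the algebra is type B_7, i.e. so(15).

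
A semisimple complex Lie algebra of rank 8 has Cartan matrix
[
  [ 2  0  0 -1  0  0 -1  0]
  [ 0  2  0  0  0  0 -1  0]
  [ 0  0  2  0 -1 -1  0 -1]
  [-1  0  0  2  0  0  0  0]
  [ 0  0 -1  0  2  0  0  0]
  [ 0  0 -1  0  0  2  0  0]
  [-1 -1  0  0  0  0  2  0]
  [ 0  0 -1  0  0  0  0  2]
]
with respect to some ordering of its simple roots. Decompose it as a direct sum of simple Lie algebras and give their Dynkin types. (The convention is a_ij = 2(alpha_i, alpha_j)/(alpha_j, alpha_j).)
A_4 + D_4

The diagram associated to this matrix has two connected components: the simple roots {alpha_1, alpha_2, alpha_4, alpha_7} form a chain of 4 nodes with single edges (A_4), and {alpha_3, alpha_5, alpha_6, alpha_8} form a chain of 2 nodes with a fork of two nodes at one end (D_4). A semisimple Lie algebra decomposes uniquely as the direct sum of simple ideals, one per connected component of its Dynkin diagram, so g ≅ A_4 ⊕ D_4 (dimension 24 + 28 = 52).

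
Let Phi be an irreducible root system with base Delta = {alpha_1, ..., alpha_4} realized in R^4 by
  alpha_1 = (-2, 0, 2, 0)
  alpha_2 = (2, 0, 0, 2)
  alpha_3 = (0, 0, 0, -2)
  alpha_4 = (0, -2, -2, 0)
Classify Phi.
type B_4

Compute the Cartan integers a_ij = 2(alpha_i, alpha_j)/(alpha_j, alpha_j); the resulting 4x4 Cartan matrix is
[[2, -1, 0, -1], [-1, 2, -2, 0], [0, -1, 2, 0], [-1, 0, 0, 2]].
The roots have two lengths (squared-length ratio 2:1); the short ones are alpha_{3}. The associated Dynkin diagram is a chain of 4 nodes with a double edge at one end; the terminal node there is the unique short simple root (B_4), so the type is B_4 (the algebra so(9)).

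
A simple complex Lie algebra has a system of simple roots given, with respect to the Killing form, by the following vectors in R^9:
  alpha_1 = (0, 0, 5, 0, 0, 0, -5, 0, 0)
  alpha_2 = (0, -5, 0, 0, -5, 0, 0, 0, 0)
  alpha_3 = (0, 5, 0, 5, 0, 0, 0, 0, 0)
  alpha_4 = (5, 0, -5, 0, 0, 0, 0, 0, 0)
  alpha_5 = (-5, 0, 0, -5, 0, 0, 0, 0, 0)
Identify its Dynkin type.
A5

Compute the Cartan integers a_ij = 2(alpha_i, alpha_j)/(alpha_j, alpha_j); the resulting 5x5 Cartan matrix is
[[2, 0, 0, -1, 0], [0, 2, -1, 0, 0], [0, -1, 2, 0, -1], [-1, 0, 0, 2, -1], [0, 0, -1, -1, 2]].
All simple roots have the same length, so the diagram is simply laced. The associated Dynkin diagram is a chain of 5 nodes with single edges (A_5), so the type is A_5 (the algebra sl(6)).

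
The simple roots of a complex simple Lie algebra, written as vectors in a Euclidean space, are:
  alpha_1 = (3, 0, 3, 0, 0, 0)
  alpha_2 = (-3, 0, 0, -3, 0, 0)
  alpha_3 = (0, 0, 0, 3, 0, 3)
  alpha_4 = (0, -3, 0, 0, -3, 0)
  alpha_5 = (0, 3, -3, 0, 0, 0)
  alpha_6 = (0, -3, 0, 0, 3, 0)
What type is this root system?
D_6

Compute the Cartan integers a_ij = 2(alpha_i, alpha_j)/(alpha_j, alpha_j); the resulting 6x6 Cartan matrix is
[[2, -1, 0, 0, -1, 0], [-1, 2, -1, 0, 0, 0], [0, -1, 2, 0, 0, 0], [0, 0, 0, 2, -1, 0], [-1, 0, 0, -1, 2, -1], [0, 0, 0, 0, -1, 2]].
All simple roots have the same length, so the diagram is simply laced. The associated Dynkin diagram is a chain of 4 nodes with a fork of two nodes at one end (D_6), so the type is D_6 (the algebra so(12)).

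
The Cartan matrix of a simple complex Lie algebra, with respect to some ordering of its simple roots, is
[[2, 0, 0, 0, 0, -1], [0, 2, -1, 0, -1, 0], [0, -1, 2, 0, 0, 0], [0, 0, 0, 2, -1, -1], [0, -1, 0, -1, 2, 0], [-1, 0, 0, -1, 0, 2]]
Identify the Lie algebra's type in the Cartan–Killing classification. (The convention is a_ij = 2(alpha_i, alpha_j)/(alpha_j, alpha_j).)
A6

The matrix has rank 6 with 2's on the diagonal. Reading the off-diagonal entries as Dynkin edges (a single edge where a_ij = a_ji = -1; a double or triple edge where a_ij * a_ji = 2 or 3), the diagram is a chain of 6 nodes with single edges (A_6). One simple-root ordering that puts it in standard form is (alpha_1, alpha_6, alpha_4, alpha_5, alpha_2, alpha_3). So the algebra is type A_6, i.e. sl(7).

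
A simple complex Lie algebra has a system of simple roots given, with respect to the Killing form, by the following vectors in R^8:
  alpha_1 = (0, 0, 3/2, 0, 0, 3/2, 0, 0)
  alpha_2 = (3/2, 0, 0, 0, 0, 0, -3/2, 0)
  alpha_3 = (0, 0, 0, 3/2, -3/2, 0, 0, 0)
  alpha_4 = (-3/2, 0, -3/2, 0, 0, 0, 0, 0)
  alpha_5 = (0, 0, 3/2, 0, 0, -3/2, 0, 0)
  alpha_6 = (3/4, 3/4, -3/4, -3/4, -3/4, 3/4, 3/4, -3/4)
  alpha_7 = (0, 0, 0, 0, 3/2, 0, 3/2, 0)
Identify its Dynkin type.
E_7

Compute the Cartan integers a_ij = 2(alpha_i, alpha_j)/(alpha_j, alpha_j); the resulting 7x7 Cartan matrix is
[[2, 0, 0, -1, 0, 0, 0], [0, 2, 0, -1, 0, 0, -1], [0, 0, 2, 0, 0, 0, -1], [-1, -1, 0, 2, -1, 0, 0], [0, 0, 0, -1, 2, -1, 0], [0, 0, 0, 0, -1, 2, 0], [0, -1, -1, 0, 0, 0, 2]].
All simple roots have the same length, so the diagram is simply laced. The associated Dynkin diagram is a chain of 6 nodes with one extra node attached to the third node from one end (E_7), so the type is E_7.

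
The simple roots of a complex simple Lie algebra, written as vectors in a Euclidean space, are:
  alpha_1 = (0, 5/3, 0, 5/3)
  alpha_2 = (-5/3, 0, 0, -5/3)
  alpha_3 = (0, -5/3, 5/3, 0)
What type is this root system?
Compute the Cartan integers a_ij = 2(alpha_i, alpha_j)/(alpha_j, alpha_j); the resulting 3x3 Cartan matrix is
[[2, -1, -1], [-1, 2, 0], [-1, 0, 2]].
All simple roots have the same length, so the diagram is simply laced. The associated Dynkin diagram is a chain of 3 nodes with single edges (A_3), so the type is A_3 (the algebra sl(4)).

A3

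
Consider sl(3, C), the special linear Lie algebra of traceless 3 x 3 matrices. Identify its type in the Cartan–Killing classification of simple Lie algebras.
This is sl(3), which has dimension 3^2 - 1 = 8 and rank 3 - 1 = 2 (a Cartan subalgebra is the diagonal traceless matrices). In the classification of classical Lie algebras, the special linear algebra sl(n+1) has type A_n; here n = 2, so the Dynkin diagram is a chain of 2 nodes with single edges (A_2). Hence the type is A_2.

A_2 (sl(3))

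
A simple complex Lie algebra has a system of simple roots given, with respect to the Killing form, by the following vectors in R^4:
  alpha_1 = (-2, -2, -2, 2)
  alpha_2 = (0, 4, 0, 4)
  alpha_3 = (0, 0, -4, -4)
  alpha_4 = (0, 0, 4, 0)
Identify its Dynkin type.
Compute the Cartan integers a_ij = 2(alpha_i, alpha_j)/(alpha_j, alpha_j); the resulting 4x4 Cartan matrix is
[[2, 0, 0, -1], [0, 2, -1, 0], [0, -1, 2, -2], [-1, 0, -1, 2]].
The roots have two lengths (squared-length ratio 2:1); the short ones are alpha_{1,4}. The associated Dynkin diagram is a chain of 4 nodes with a double edge between the middle two (F_4), so the type is F_4.

F_4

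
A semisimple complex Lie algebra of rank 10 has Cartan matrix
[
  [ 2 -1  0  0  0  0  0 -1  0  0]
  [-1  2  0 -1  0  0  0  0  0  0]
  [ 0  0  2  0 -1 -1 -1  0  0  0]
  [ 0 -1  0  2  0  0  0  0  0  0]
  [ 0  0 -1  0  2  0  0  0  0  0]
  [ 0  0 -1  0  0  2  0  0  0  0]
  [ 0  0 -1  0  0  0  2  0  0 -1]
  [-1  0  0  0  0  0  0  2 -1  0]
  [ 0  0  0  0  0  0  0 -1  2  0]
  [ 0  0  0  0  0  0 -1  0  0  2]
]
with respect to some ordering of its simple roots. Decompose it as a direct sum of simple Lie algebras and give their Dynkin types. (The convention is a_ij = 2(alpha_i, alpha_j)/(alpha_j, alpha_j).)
The diagram associated to this matrix has two connected components: the simple roots {alpha_1, alpha_2, alpha_4, alpha_8, alpha_9} form a chain of 5 nodes with single edges (A_5), and {alpha_3, alpha_5, alpha_6, alpha_7, alpha_10} form a chain of 3 nodes with a fork of two nodes at one end (D_5). A semisimple Lie algebra decomposes uniquely as the direct sum of simple ideals, one per connected component of its Dynkin diagram, so g ≅ A_5 ⊕ D_5 (dimension 35 + 45 = 80).

A_5 (sl(6)) ⊕ D_5 (so(10))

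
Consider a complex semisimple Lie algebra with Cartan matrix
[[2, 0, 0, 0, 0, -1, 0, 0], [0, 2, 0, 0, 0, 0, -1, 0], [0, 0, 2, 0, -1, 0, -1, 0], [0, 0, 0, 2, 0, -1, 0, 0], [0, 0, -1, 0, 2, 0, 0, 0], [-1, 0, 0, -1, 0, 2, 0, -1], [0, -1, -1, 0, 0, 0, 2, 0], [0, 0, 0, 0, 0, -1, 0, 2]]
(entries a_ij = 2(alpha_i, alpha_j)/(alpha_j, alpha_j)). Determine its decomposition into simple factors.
The diagram associated to this matrix has two connected components: the simple roots {alpha_2, alpha_3, alpha_5, alpha_7} form a chain of 4 nodes with single edges (A_4), and {alpha_1, alpha_4, alpha_6, alpha_8} form a chain of 2 nodes with a fork of two nodes at one end (D_4). A semisimple Lie algebra decomposes uniquely as the direct sum of simple ideals, one per connected component of its Dynkin diagram, so g ≅ A_4 ⊕ D_4 (dimension 24 + 28 = 52).

A_4 (sl(5)) ⊕ D_4 (so(8))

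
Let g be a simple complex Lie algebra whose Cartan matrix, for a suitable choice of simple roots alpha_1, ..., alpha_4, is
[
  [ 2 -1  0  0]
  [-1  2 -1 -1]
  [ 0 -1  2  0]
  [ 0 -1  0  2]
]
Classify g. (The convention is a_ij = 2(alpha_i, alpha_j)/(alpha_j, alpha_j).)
The matrix has rank 4 with 2's on the diagonal. Reading the off-diagonal entries as Dynkin edges (a single edge where a_ij = a_ji = -1; a double or triple edge where a_ij * a_ji = 2 or 3), the diagram is a chain of 2 nodes with a fork of two nodes at one end (D_4). One simple-root ordering that puts it in standard form is (alpha_1, alpha_2, alpha_3, alpha_4). So the algebra is type D_4, i.e. so(8).

D4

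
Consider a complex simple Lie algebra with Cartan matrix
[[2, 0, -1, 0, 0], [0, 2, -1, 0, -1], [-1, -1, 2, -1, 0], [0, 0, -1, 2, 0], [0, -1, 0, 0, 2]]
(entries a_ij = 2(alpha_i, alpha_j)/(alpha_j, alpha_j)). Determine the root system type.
The matrix has rank 5 with 2's on the diagonal. Reading the off-diagonal entries as Dynkin edges (a single edge where a_ij = a_ji = -1; a double or triple edge where a_ij * a_ji = 2 or 3), the diagram is a chain of 3 nodes with a fork of two nodes at one end (D_5). One simple-root ordering that puts it in standard form is (alpha_5, alpha_2, alpha_3, alpha_4, alpha_1). So the algebra is type D_5, i.e. so(10).

D5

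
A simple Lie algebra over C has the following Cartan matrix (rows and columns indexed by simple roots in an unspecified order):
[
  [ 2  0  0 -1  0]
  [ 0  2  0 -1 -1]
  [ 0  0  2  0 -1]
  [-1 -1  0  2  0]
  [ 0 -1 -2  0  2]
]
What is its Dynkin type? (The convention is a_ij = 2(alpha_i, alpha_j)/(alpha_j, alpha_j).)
The matrix has rank 5 with 2's on the diagonal. Reading the off-diagonal entries as Dynkin edges (a single edge where a_ij = a_ji = -1; a double or triple edge where a_ij * a_ji = 2 or 3), the diagram is a chain of 5 nodes with a double edge at one end; the terminal node there is the unique short simple root (B_5). One simple-root ordering that puts it in standard form is (alpha_1, alpha_4, alpha_2, alpha_5, alpha_3). So the algebra is type B_5, i.e. so(11).

B_5 (so(11))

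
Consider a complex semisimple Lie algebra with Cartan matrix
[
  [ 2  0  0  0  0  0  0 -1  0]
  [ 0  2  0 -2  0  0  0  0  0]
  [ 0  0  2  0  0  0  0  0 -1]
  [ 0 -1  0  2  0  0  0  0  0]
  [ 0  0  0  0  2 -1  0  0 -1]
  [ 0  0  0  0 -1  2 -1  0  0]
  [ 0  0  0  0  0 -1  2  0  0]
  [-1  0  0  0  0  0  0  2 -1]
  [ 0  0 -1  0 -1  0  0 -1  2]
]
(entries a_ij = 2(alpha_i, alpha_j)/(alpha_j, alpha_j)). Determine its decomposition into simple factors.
The diagram associated to this matrix has two connected components: the simple roots {alpha_2, alpha_4} form a chain of 2 nodes with a double edge at one end; the terminal node there is the unique short simple root (B_2), and {alpha_1, alpha_3, alpha_5, alpha_6, alpha_7, alpha_8, alpha_9} form a chain of 6 nodes with one extra node attached to the third node from one end (E_7). A semisimple Lie algebra decomposes uniquely as the direct sum of simple ideals, one per connected component of its Dynkin diagram, so g ≅ B_2 ⊕ E_7 (dimension 10 + 133 = 143).

B_2 ⊕ E_7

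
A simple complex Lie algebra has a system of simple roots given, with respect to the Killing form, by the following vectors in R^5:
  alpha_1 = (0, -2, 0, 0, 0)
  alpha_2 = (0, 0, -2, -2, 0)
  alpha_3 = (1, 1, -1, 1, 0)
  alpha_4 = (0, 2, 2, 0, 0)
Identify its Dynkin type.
F_4

Compute the Cartan integers a_ij = 2(alpha_i, alpha_j)/(alpha_j, alpha_j); the resulting 4x4 Cartan matrix is
[[2, 0, -1, -1], [0, 2, 0, -1], [-1, 0, 2, 0], [-2, -1, 0, 2]].
The roots have two lengths (squared-length ratio 2:1); the short ones are alpha_{1,3}. The associated Dynkin diagram is a chain of 4 nodes with a double edge between the middle two (F_4), so the type is F_4.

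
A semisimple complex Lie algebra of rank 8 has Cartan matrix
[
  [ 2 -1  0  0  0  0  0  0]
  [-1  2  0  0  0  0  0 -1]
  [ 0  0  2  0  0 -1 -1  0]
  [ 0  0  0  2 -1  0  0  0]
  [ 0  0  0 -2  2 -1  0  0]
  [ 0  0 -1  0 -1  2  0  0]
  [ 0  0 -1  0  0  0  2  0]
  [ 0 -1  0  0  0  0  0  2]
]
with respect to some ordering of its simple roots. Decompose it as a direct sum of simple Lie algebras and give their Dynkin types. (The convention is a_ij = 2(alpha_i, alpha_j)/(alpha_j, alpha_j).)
The diagram associated to this matrix has two connected components: the simple roots {alpha_1, alpha_2, alpha_8} form a chain of 3 nodes with single edges (A_3), and {alpha_3, alpha_4, alpha_5, alpha_6, alpha_7} form a chain of 5 nodes with a double edge at one end; the terminal node there is the unique short simple root (B_5). A semisimple Lie algebra decomposes uniquely as the direct sum of simple ideals, one per connected component of its Dynkin diagram, so g ≅ A_3 ⊕ B_5 (dimension 15 + 55 = 70).

A_3 ⊕ B_5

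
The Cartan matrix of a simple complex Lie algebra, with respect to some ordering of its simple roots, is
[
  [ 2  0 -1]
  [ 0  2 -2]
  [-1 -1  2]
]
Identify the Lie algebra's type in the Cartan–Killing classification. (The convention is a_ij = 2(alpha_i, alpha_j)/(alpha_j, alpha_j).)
The matrix has rank 3 with 2's on the diagonal. Reading the off-diagonal entries as Dynkin edges (a single edge where a_ij = a_ji = -1; a double or triple edge where a_ij * a_ji = 2 or 3), the diagram is a chain of 3 nodes with a double edge at one end; the terminal node there is the unique long simple root (C_3). One simple-root ordering that puts it in standard form is (alpha_1, alpha_3, alpha_2). So the algebra is type C_3, i.e. sp(6).

C_3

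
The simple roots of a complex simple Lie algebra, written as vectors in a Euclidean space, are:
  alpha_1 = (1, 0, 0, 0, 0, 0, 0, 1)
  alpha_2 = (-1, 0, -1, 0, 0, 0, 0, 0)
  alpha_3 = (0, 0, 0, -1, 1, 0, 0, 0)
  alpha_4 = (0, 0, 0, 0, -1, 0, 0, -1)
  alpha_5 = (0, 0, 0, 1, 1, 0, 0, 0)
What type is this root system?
Compute the Cartan integers a_ij = 2(alpha_i, alpha_j)/(alpha_j, alpha_j); the resulting 5x5 Cartan matrix is
[[2, -1, 0, -1, 0], [-1, 2, 0, 0, 0], [0, 0, 2, -1, 0], [-1, 0, -1, 2, -1], [0, 0, 0, -1, 2]].
All simple roots have the same length, so the diagram is simply laced. The associated Dynkin diagram is a chain of 3 nodes with a fork of two nodes at one end (D_5), so the type is D_5 (the algebra so(10)).

D_5 (so(10))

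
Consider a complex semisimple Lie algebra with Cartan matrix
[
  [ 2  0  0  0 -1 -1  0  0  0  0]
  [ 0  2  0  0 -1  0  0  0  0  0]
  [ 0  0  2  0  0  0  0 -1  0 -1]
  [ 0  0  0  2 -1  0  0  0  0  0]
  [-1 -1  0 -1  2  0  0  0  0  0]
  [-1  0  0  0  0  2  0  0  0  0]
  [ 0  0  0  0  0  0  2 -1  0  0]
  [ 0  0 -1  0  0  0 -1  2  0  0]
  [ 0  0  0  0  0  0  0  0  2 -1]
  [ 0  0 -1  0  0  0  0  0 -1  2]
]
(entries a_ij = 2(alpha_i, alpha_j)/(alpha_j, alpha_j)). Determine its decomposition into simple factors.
The diagram associated to this matrix has two connected components: the simple roots {alpha_3, alpha_7, alpha_8, alpha_9, alpha_10} form a chain of 5 nodes with single edges (A_5), and {alpha_1, alpha_2, alpha_4, alpha_5, alpha_6} form a chain of 3 nodes with a fork of two nodes at one end (D_5). A semisimple Lie algebra decomposes uniquely as the direct sum of simple ideals, one per connected component of its Dynkin diagram, so g ≅ A_5 ⊕ D_5 (dimension 35 + 45 = 80).

type A_5 + type D_5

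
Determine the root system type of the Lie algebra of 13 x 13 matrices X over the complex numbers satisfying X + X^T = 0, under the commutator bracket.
This is so(13) with 13 odd, which has dimension 13(13-1)/2 = 78 and rank (13-1)/2 = 6. In the classification of classical Lie algebras, the orthogonal algebra so(2n+1) in an odd number of variables has type B_n; here n = 6, so the Dynkin diagram is a chain of 6 nodes with a double edge at one end; the terminal node there is the unique short simple root (B_6). Hence the type is B_6.

B_6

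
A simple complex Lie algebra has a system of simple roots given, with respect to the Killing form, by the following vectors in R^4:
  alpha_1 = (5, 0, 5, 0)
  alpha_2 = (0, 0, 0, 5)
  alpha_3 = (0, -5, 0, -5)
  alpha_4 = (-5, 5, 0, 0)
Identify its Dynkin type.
type B_4

Compute the Cartan integers a_ij = 2(alpha_i, alpha_j)/(alpha_j, alpha_j); the resulting 4x4 Cartan matrix is
[[2, 0, 0, -1], [0, 2, -1, 0], [0, -2, 2, -1], [-1, 0, -1, 2]].
The roots have two lengths (squared-length ratio 2:1); the short ones are alpha_{2}. The associated Dynkin diagram is a chain of 4 nodes with a double edge at one end; the terminal node there is the unique short simple root (B_4), so the type is B_4 (the algebra so(9)).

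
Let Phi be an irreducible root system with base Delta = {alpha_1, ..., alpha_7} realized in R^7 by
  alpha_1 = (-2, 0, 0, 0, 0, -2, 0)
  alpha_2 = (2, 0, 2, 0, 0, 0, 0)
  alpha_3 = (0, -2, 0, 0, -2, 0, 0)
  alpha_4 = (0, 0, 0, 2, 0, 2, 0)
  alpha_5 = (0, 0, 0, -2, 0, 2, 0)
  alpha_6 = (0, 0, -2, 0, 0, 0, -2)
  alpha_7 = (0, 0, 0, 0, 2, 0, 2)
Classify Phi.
Compute the Cartan integers a_ij = 2(alpha_i, alpha_j)/(alpha_j, alpha_j); the resulting 7x7 Cartan matrix is
[[2, -1, 0, -1, -1, 0, 0], [-1, 2, 0, 0, 0, -1, 0], [0, 0, 2, 0, 0, 0, -1], [-1, 0, 0, 2, 0, 0, 0], [-1, 0, 0, 0, 2, 0, 0], [0, -1, 0, 0, 0, 2, -1], [0, 0, -1, 0, 0, -1, 2]].
All simple roots have the same length, so the diagram is simply laced. The associated Dynkin diagram is a chain of 5 nodes with a fork of two nodes at one end (D_7), so the type is D_7 (the algebra so(14)).

D7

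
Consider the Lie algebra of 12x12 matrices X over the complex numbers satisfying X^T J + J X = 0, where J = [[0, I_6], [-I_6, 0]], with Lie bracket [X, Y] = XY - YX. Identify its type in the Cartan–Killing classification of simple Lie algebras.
This is sp(12), which has dimension 12(12+1)/2 = 78 and rank 12/2 = 6. In the classification of classical Lie algebras, the symplectic algebra sp(2n) has type C_n; here n = 6, so the Dynkin diagram is a chain of 6 nodes with a double edge at one end; the terminal node there is the unique long simple root (C_6). Hence the type is C_6.

C6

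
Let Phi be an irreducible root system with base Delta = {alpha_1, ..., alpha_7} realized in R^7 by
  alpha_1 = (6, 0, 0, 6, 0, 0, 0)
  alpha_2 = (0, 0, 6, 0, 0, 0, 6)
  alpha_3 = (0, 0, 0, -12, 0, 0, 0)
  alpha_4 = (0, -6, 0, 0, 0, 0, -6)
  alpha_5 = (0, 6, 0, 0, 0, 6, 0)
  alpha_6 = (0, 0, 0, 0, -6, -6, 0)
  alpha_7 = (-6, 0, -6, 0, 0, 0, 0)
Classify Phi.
C_7

Compute the Cartan integers a_ij = 2(alpha_i, alpha_j)/(alpha_j, alpha_j); the resulting 7x7 Cartan matrix is
[[2, 0, -1, 0, 0, 0, -1], [0, 2, 0, -1, 0, 0, -1], [-2, 0, 2, 0, 0, 0, 0], [0, -1, 0, 2, -1, 0, 0], [0, 0, 0, -1, 2, -1, 0], [0, 0, 0, 0, -1, 2, 0], [-1, -1, 0, 0, 0, 0, 2]].
The roots have two lengths (squared-length ratio 2:1); the short ones are alpha_{1,2,4,5,6,7}. The associated Dynkin diagram is a chain of 7 nodes with a double edge at one end; the terminal node there is the unique long simple root (C_7), so the type is C_7 (the algebra sp(14)).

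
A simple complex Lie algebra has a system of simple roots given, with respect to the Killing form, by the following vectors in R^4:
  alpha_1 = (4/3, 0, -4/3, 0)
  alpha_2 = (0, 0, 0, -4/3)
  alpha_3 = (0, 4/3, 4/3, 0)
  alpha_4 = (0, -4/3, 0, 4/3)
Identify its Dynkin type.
B_4

Compute the Cartan integers a_ij = 2(alpha_i, alpha_j)/(alpha_j, alpha_j); the resulting 4x4 Cartan matrix is
[[2, 0, -1, 0], [0, 2, 0, -1], [-1, 0, 2, -1], [0, -2, -1, 2]].
The roots have two lengths (squared-length ratio 2:1); the short ones are alpha_{2}. The associated Dynkin diagram is a chain of 4 nodes with a double edge at one end; the terminal node there is the unique short simple root (B_4), so the type is B_4 (the algebra so(9)).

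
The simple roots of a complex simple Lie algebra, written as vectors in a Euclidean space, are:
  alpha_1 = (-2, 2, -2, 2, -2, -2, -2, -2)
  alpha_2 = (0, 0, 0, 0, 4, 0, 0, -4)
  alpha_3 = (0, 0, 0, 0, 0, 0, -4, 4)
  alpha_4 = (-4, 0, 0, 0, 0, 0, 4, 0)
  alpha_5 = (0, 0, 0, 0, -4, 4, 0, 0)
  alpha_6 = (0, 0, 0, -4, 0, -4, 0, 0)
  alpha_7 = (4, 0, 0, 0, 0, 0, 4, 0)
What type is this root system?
E_7

Compute the Cartan integers a_ij = 2(alpha_i, alpha_j)/(alpha_j, alpha_j); the resulting 7x7 Cartan matrix is
[[2, 0, 0, 0, 0, 0, -1], [0, 2, -1, 0, -1, 0, 0], [0, -1, 2, -1, 0, 0, -1], [0, 0, -1, 2, 0, 0, 0], [0, -1, 0, 0, 2, -1, 0], [0, 0, 0, 0, -1, 2, 0], [-1, 0, -1, 0, 0, 0, 2]].
All simple roots have the same length, so the diagram is simply laced. The associated Dynkin diagram is a chain of 6 nodes with one extra node attached to the third node from one end (E_7), so the type is E_7.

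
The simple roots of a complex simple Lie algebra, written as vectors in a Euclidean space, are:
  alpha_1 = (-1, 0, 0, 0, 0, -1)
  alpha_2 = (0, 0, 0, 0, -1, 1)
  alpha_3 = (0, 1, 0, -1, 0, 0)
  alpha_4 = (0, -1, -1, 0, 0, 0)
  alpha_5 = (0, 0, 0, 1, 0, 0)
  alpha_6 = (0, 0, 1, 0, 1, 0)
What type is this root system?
Compute the Cartan integers a_ij = 2(alpha_i, alpha_j)/(alpha_j, alpha_j); the resulting 6x6 Cartan matrix is
[[2, -1, 0, 0, 0, 0], [-1, 2, 0, 0, 0, -1], [0, 0, 2, -1, -2, 0], [0, 0, -1, 2, 0, -1], [0, 0, -1, 0, 2, 0], [0, -1, 0, -1, 0, 2]].
The roots have two lengths (squared-length ratio 2:1); the short ones are alpha_{5}. The associated Dynkin diagram is a chain of 6 nodes with a double edge at one end; the terminal node there is the unique short simple root (B_6), so the type is B_6 (the algebra so(13)).

type B_6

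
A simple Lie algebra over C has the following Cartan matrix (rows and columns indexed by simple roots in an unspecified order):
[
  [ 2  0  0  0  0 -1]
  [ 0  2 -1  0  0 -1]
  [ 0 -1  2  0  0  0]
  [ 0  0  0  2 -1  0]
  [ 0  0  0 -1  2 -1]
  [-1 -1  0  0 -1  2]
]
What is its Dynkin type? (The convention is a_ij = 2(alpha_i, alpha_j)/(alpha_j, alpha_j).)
The matrix has rank 6 with 2's on the diagonal. Reading the off-diagonal entries as Dynkin edges (a single edge where a_ij = a_ji = -1; a double or triple edge where a_ij * a_ji = 2 or 3), the diagram is a chain of 5 nodes with one extra node attached to the third node from one end (E_6). One simple-root ordering that puts it in standard form is (alpha_4, alpha_1, alpha_5, alpha_6, alpha_2, alpha_3). So the algebra is type E_6.

E_6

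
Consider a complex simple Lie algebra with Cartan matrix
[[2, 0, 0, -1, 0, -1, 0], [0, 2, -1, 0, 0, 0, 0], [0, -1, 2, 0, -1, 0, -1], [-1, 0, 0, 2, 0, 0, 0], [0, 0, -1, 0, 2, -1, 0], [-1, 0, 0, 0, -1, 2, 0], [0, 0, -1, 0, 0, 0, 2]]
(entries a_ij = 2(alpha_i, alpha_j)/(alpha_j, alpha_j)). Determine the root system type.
The matrix has rank 7 with 2's on the diagonal. Reading the off-diagonal entries as Dynkin edges (a single edge where a_ij = a_ji = -1; a double or triple edge where a_ij * a_ji = 2 or 3), the diagram is a chain of 5 nodes with a fork of two nodes at one end (D_7). One simple-root ordering that puts it in standard form is (alpha_4, alpha_1, alpha_6, alpha_5, alpha_3, alpha_2, alpha_7). So the algebra is type D_7, i.e. so(14).

D_7 (so(14))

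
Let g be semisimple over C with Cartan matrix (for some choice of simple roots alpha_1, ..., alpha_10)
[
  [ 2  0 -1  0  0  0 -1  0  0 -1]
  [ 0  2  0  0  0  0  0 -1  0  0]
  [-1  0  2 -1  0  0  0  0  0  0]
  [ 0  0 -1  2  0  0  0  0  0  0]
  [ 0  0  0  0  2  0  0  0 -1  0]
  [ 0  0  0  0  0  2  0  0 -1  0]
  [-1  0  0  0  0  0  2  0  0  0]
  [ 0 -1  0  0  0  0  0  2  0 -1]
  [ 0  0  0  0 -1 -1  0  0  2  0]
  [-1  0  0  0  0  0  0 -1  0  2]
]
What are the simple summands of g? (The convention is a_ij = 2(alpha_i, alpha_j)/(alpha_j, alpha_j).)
The diagram associated to this matrix has two connected components: the simple roots {alpha_5, alpha_6, alpha_9} form a chain of 3 nodes with single edges (A_3), and {alpha_1, alpha_2, alpha_3, alpha_4, alpha_7, alpha_8, alpha_10} form a chain of 6 nodes with one extra node attached to the third node from one end (E_7). A semisimple Lie algebra decomposes uniquely as the direct sum of simple ideals, one per connected component of its Dynkin diagram, so g ≅ A_3 ⊕ E_7 (dimension 15 + 133 = 148).

A_3 (sl(4)) ⊕ E_7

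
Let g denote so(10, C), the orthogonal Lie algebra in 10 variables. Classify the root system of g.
This is so(10) with 10 even, which has dimension 10(10-1)/2 = 45 and rank 10/2 = 5. In the classification of classical Lie algebras, the orthogonal algebra so(2n) in an even number of variables has type D_n; here n = 5, so the Dynkin diagram is a chain of 3 nodes with a fork of two nodes at one end (D_5). Hence the type is D_5.

D_5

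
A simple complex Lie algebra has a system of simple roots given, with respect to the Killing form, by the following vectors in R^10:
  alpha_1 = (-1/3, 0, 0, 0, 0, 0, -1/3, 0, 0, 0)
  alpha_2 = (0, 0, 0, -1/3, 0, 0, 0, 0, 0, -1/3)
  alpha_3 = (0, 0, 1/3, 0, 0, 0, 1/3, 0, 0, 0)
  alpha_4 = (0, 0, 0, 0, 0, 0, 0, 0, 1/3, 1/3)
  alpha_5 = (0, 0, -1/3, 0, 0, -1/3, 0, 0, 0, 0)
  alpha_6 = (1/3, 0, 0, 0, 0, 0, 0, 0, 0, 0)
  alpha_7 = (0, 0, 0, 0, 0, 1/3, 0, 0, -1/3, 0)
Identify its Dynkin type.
B7

Compute the Cartan integers a_ij = 2(alpha_i, alpha_j)/(alpha_j, alpha_j); the resulting 7x7 Cartan matrix is
[[2, 0, -1, 0, 0, -2, 0], [0, 2, 0, -1, 0, 0, 0], [-1, 0, 2, 0, -1, 0, 0], [0, -1, 0, 2, 0, 0, -1], [0, 0, -1, 0, 2, 0, -1], [-1, 0, 0, 0, 0, 2, 0], [0, 0, 0, -1, -1, 0, 2]].
The roots have two lengths (squared-length ratio 2:1); the short ones are alpha_{6}. The associated Dynkin diagram is a chain of 7 nodes with a double edge at one end; the terminal node there is the unique short simple root (B_7), so the type is B_7 (the algebra so(15)).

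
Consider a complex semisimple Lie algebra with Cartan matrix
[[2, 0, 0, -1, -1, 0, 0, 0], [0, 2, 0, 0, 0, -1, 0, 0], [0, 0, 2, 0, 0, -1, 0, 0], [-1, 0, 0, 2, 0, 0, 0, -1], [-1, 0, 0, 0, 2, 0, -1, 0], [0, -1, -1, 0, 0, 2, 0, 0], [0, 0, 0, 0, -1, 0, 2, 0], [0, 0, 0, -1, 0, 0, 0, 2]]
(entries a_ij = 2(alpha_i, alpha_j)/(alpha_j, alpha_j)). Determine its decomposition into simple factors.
The diagram associated to this matrix has two connected components: the simple roots {alpha_2, alpha_3, alpha_6} form a chain of 3 nodes with single edges (A_3), and {alpha_1, alpha_4, alpha_5, alpha_7, alpha_8} form a chain of 5 nodes with single edges (A_5). A semisimple Lie algebra decomposes uniquely as the direct sum of simple ideals, one per connected component of its Dynkin diagram, so g ≅ A_3 ⊕ A_5 (dimension 15 + 35 = 50).

type A_3 ⊕ type A_5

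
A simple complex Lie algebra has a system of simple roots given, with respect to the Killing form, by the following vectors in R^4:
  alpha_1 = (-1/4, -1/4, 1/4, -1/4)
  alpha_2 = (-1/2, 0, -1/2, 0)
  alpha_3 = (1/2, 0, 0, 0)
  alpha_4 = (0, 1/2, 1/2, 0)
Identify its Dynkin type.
Compute the Cartan integers a_ij = 2(alpha_i, alpha_j)/(alpha_j, alpha_j); the resulting 4x4 Cartan matrix is
[[2, 0, -1, 0], [0, 2, -2, -1], [-1, -1, 2, 0], [0, -1, 0, 2]].
The roots have two lengths (squared-length ratio 2:1); the short ones are alpha_{1,3}. The associated Dynkin diagram is a chain of 4 nodes with a double edge between the middle two (F_4), so the type is F_4.

F4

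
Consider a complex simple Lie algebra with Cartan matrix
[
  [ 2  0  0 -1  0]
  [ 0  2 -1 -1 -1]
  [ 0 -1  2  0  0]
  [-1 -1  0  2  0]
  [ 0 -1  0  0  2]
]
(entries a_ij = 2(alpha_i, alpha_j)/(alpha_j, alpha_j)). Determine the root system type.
type D_5

The matrix has rank 5 with 2's on the diagonal. Reading the off-diagonal entries as Dynkin edges (a single edge where a_ij = a_ji = -1; a double or triple edge where a_ij * a_ji = 2 or 3), the diagram is a chain of 3 nodes with a fork of two nodes at one end (D_5). One simple-root ordering that puts it in standard form is (alpha_1, alpha_4, alpha_2, alpha_5, alpha_3). So the algebra is type D_5, i.e. so(10).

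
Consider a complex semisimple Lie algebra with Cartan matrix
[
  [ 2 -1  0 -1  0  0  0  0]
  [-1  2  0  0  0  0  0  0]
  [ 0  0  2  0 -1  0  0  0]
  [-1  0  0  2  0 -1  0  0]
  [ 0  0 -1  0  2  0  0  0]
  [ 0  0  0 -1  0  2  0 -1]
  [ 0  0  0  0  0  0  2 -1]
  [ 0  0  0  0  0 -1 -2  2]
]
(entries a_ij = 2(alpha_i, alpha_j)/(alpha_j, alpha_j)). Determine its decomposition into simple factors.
A_2 + B_6

The diagram associated to this matrix has two connected components: the simple roots {alpha_3, alpha_5} form a chain of 2 nodes with single edges (A_2), and {alpha_1, alpha_2, alpha_4, alpha_6, alpha_7, alpha_8} form a chain of 6 nodes with a double edge at one end; the terminal node there is the unique short simple root (B_6). A semisimple Lie algebra decomposes uniquely as the direct sum of simple ideals, one per connected component of its Dynkin diagram, so g ≅ A_2 ⊕ B_6 (dimension 8 + 78 = 86).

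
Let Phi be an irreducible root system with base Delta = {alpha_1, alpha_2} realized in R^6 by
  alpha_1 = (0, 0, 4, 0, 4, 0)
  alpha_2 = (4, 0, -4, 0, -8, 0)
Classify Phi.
G2

Compute the Cartan integers a_ij = 2(alpha_i, alpha_j)/(alpha_j, alpha_j); the resulting 2x2 Cartan matrix is
[[2, -1], [-3, 2]].
The roots have two lengths (squared-length ratio 3:1); the short ones are alpha_{1}. The associated Dynkin diagram is two nodes joined by a triple edge (G_2), so the type is G_2.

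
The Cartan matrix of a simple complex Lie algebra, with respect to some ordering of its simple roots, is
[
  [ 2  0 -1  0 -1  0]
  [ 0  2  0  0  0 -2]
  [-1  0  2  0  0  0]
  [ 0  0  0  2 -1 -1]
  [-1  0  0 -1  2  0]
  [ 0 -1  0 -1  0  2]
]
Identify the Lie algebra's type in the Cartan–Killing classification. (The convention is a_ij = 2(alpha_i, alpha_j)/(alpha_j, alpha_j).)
C_6

The matrix has rank 6 with 2's on the diagonal. Reading the off-diagonal entries as Dynkin edges (a single edge where a_ij = a_ji = -1; a double or triple edge where a_ij * a_ji = 2 or 3), the diagram is a chain of 6 nodes with a double edge at one end; the terminal node there is the unique long simple root (C_6). One simple-root ordering that puts it in standard form is (alpha_3, alpha_1, alpha_5, alpha_4, alpha_6, alpha_2). So the algebra is type C_6, i.e. sp(12).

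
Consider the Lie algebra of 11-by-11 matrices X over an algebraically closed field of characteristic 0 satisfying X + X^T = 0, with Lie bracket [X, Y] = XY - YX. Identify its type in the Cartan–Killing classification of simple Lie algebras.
B_5

This is so(11) with 11 odd, which has dimension 11(11-1)/2 = 55 and rank (11-1)/2 = 5. In the classification of classical Lie algebras, the orthogonal algebra so(2n+1) in an odd number of variables has type B_n; here n = 5, so the Dynkin diagram is a chain of 5 nodes with a double edge at one end; the terminal node there is the unique short simple root (B_5). Hence the type is B_5.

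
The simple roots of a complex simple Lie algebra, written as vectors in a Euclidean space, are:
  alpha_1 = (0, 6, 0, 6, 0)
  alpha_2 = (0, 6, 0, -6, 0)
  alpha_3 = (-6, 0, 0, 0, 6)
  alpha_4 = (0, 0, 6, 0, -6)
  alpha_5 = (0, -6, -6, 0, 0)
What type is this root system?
D_5 (so(10))

Compute the Cartan integers a_ij = 2(alpha_i, alpha_j)/(alpha_j, alpha_j); the resulting 5x5 Cartan matrix is
[[2, 0, 0, 0, -1], [0, 2, 0, 0, -1], [0, 0, 2, -1, 0], [0, 0, -1, 2, -1], [-1, -1, 0, -1, 2]].
All simple roots have the same length, so the diagram is simply laced. The associated Dynkin diagram is a chain of 3 nodes with a fork of two nodes at one end (D_5), so the type is D_5 (the algebra so(10)).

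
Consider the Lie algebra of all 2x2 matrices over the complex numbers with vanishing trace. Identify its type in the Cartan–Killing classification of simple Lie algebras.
This is sl(2), which has dimension 2^2 - 1 = 3 and rank 2 - 1 = 1 (a Cartan subalgebra is the diagonal traceless matrices). In the classification of classical Lie algebras, the special linear algebra sl(n+1) has type A_n; here n = 1, so the Dynkin diagram is a chain of 1 nodes with single edges (A_1). Hence the type is A_1.

A_1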